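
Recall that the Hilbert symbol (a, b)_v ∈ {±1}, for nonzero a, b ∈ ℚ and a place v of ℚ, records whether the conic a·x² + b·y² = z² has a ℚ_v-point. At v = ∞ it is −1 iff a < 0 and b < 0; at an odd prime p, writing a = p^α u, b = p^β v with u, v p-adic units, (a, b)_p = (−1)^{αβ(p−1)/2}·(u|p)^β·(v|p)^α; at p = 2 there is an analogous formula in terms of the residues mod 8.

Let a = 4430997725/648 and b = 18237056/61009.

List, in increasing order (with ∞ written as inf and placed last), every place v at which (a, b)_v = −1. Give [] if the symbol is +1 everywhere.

[11, 17, 23, 29]

Mod squares: a ≡ 8602, b ≡ 986. Check v ∈ {∞, 2, 3, 5, 7, 11, 13, 17, 19, 23, 29}.
v=3: a=3^-4·(≡1), b=3^0·(≡2) mod 3; (1|3)=+1, (2|3)=-1; (−1)^{-4·0·1}·(+1)^0·(-1)^-4 = +1.
v=∞: 8602 > 0 and 986 > 0  ⇒  (a,b)_∞ = +1.
v=7: a=7^2·(≡3), b=7^0·(≡3) mod 7; (3|7)=-1, (3|7)=-1; (−1)^{2·0·3}·(-1)^0·(-1)^2 = +1.
v=29: a=29^2·(≡15), b=29^1·(≡25) mod 29; (15|29)=-1, (25|29)=+1; (−1)^{2·1·14}·(-1)^1·(+1)^2 = -1.
v=19: a=19^0·(≡15), b=19^-2·(≡9) mod 19; (15|19)=-1, (9|19)=+1; (−1)^{0·-2·9}·(-1)^-2·(+1)^0 = +1.
v=5: a=5^2·(≡3), b=5^0·(≡4) mod 5; (3|5)=-1, (4|5)=+1; (−1)^{2·0·2}·(-1)^0·(+1)^2 = +1.
v=2: v_2(a)=-3, v_2(b)=7; units ≡ 5, 5 (mod 8); ε·ε+αω+βω = 0·0+-3·1+7·1 ≡ 0  ⇒  (a,b)_2 = +1.
v=23: a=23^1·(≡1), b=23^0·(≡15) mod 23; (1|23)=+1, (15|23)=-1; (−1)^{1·0·11}·(+1)^0·(-1)^1 = -1.
v=11: a=11^1·(≡1), b=11^0·(≡8) mod 11; (1|11)=+1, (8|11)=-1; (−1)^{1·0·5}·(+1)^0·(-1)^1 = -1.
v=13: a=13^0·(≡1), b=13^-2·(≡11) mod 13; (1|13)=+1, (11|13)=-1; (−1)^{0·-2·6}·(+1)^-2·(-1)^0 = +1.
v=17: a=17^1·(≡9), b=17^3·(≡7) mod 17; (9|17)=+1, (7|17)=-1; (−1)^{1·3·8}·(+1)^3·(-1)^1 = -1.
Ram(8602, 986) = {11, 17, 23, 29}; no ℚ_11-point on the conic.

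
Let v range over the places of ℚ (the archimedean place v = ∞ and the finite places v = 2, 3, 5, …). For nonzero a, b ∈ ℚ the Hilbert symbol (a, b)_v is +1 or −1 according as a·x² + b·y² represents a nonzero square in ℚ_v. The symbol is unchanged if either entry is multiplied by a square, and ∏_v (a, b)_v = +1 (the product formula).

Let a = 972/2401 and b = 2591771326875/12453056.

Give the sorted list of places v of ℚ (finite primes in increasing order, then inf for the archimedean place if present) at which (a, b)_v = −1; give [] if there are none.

Mod squares: a ≡ 3, b ≡ 33. Check v ∈ {∞, 2, 3, 5, 7, 11, 17, 19}.
v=2: v_2(a)=2, v_2(b)=-6; units ≡ 3, 1 (mod 8); ε·ε+αω+βω = 1·0+2·0+-6·1 ≡ 0  ⇒  (a,b)_2 = +1.
v=7: a=7^-4·(≡6), b=7^-2·(≡5) mod 7; (6|7)=-1, (5|7)=-1; (−1)^{-4·-2·3}·(-1)^-2·(-1)^-4 = +1.
v=19: a=19^0·(≡14), b=19^-2·(≡12) mod 19; (14|19)=-1, (12|19)=-1; (−1)^{0·-2·9}·(-1)^-2·(-1)^0 = +1.
v=∞: 3 > 0 and 33 > 0  ⇒  (a,b)_∞ = +1.
v=17: a=17^0·(≡5), b=17^2·(≡15) mod 17; (5|17)=-1, (15|17)=+1; (−1)^{0·2·8}·(-1)^2·(+1)^0 = +1.
v=3: a=3^5·(≡1), b=3^15·(≡2) mod 3; (1|3)=+1, (2|3)=-1; (−1)^{5·15·1}·(+1)^15·(-1)^5 = +1.
v=11: a=11^0·(≡5), b=11^-1·(≡3) mod 11; (5|11)=+1, (3|11)=+1; (−1)^{0·-1·5}·(+1)^-1·(+1)^0 = +1.
v=5: a=5^0·(≡2), b=5^4·(≡3) mod 5; (2|5)=-1, (3|5)=-1; (−1)^{0·4·2}·(-1)^4·(-1)^0 = +1.
Every local symbol is +1, so the conic 3·x² + 33·y² = z² has ℚ_v-points for all v and hence a ℚ-point; (a, b / ℚ) ≅ M_2(ℚ).

[]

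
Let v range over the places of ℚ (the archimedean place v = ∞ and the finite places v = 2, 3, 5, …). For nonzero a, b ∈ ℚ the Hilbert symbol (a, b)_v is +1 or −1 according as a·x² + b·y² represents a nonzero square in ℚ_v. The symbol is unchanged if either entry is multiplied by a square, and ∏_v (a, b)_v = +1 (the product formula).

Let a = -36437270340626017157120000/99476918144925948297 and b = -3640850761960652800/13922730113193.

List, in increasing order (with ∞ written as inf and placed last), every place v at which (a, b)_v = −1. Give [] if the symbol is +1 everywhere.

Mod squares: a ≡ -66, b ≡ -7854. Check v ∈ {∞, 2, 3, 5, 7, 11, 17, 29}.
v=2: v_2(a)=23, v_2(b)=21; units ≡ 7, 1 (mod 8); ε·ε+αω+βω = 1·0+23·0+21·0 ≡ 0  ⇒  (a,b)_2 = +1.
v=17: a=17^4·(≡9), b=17^3·(≡6) mod 17; (9|17)=+1, (6|17)=-1; (−1)^{4·3·8}·(+1)^3·(-1)^4 = +1.
v=5: a=5^4·(≡4), b=5^2·(≡1) mod 5; (4|5)=+1, (1|5)=+1; (−1)^{4·2·2}·(+1)^2·(+1)^4 = +1.
v=11: a=11^-5·(≡4), b=11^-3·(≡4) mod 11; (4|11)=+1, (4|11)=+1; (−1)^{-5·-3·5}·(+1)^-3·(+1)^-5 = -1.
v=29: a=29^4·(≡2), b=29^2·(≡5) mod 29; (2|29)=-1, (5|29)=+1; (−1)^{4·2·14}·(-1)^2·(+1)^4 = +1.
v=3: a=3^-31·(≡2), b=3^-21·(≡1) mod 3; (2|3)=-1, (1|3)=+1; (−1)^{-31·-21·1}·(-1)^-21·(+1)^-31 = +1.
v=∞: -66 < 0 and -7854 < 0  ⇒  (a,b)_∞ = -1.
v=7: a=7^6·(≡4), b=7^5·(≡3) mod 7; (4|7)=+1, (3|7)=-1; (−1)^{6·5·3}·(+1)^5·(-1)^6 = +1.
|Ram(-66, -7854)| = 2, even; anisotropic at {11, ∞}.

[11, inf]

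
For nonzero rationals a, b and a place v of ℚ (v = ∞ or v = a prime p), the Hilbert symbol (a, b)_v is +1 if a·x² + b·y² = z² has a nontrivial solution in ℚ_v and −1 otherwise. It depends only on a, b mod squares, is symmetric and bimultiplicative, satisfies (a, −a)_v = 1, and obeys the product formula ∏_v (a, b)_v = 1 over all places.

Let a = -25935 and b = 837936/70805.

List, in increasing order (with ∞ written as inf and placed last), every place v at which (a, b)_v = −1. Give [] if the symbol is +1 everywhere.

[5, 7]

Mod squares: a ≡ -25935, b ≡ 55. Check v ∈ {∞, 2, 3, 5, 7, 11, 13, 17, 19, 23}.
v=19: a=19^1·(≡3), b=19^0·(≡5) mod 19; (3|19)=-1, (5|19)=+1; (−1)^{1·0·9}·(-1)^0·(+1)^1 = +1.
v=2: v_2(a)=0, v_2(b)=4; units ≡ 1, 7 (mod 8); ε·ε+αω+βω = 0·1+0·0+4·0 ≡ 0  ⇒  (a,b)_2 = +1.
v=13: a=13^1·(≡7), b=13^0·(≡3) mod 13; (7|13)=-1, (3|13)=+1; (−1)^{1·0·6}·(-1)^0·(+1)^1 = +1.
v=5: a=5^1·(≡3), b=5^-1·(≡1) mod 5; (3|5)=-1, (1|5)=+1; (−1)^{1·-1·2}·(-1)^-1·(+1)^1 = -1.
v=3: a=3^1·(≡1), b=3^2·(≡1) mod 3; (1|3)=+1, (1|3)=+1; (−1)^{1·2·1}·(+1)^2·(+1)^1 = +1.
v=∞: -25935 < 0 and 55 > 0  ⇒  (a,b)_∞ = +1.
v=11: a=11^0·(≡3), b=11^1·(≡5) mod 11; (3|11)=+1, (5|11)=+1; (−1)^{0·1·5}·(+1)^1·(+1)^0 = +1.
v=23: a=23^0·(≡9), b=23^2·(≡6) mod 23; (9|23)=+1, (6|23)=+1; (−1)^{0·2·11}·(+1)^2·(+1)^0 = +1.
v=7: a=7^1·(≡5), b=7^-2·(≡5) mod 7; (5|7)=-1, (5|7)=-1; (−1)^{1·-2·3}·(-1)^-2·(-1)^1 = -1.
v=17: a=17^0·(≡7), b=17^-2·(≡13) mod 17; (7|17)=-1, (13|17)=+1; (−1)^{0·-2·8}·(-1)^-2·(+1)^0 = +1.
(-25935, 55 / ℚ) ramifies at {5, 7}: a division algebra.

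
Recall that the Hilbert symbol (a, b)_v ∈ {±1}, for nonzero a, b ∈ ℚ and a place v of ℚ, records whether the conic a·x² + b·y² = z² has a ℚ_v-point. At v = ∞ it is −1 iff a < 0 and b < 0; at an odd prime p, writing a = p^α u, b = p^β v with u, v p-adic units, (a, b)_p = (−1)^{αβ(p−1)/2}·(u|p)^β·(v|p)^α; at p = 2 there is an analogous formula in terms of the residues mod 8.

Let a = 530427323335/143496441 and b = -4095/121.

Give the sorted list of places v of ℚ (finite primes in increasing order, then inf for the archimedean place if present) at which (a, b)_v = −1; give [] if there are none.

Mod squares: a ≡ 7735, b ≡ -455. Check v ∈ {∞, 2, 3, 5, 7, 11, 13, 17}.
v=17: a=17^1·(≡9), b=17^0·(≡1) mod 17; (9|17)=+1, (1|17)=+1; (−1)^{1·0·8}·(+1)^0·(+1)^1 = +1.
v=11: a=11^-6·(≡2), b=11^-2·(≡8) mod 11; (2|11)=-1, (8|11)=-1; (−1)^{-6·-2·5}·(-1)^-2·(-1)^-6 = +1.
v=7: a=7^5·(≡5), b=7^1·(≡5) mod 7; (5|7)=-1, (5|7)=-1; (−1)^{5·1·3}·(-1)^1·(-1)^5 = -1.
v=2: v_2(a)=0, v_2(b)=0; units ≡ 7, 1 (mod 8); ε·ε+αω+βω = 1·0+0·0+0·0 ≡ 0  ⇒  (a,b)_2 = +1.
v=∞: 7735 > 0 and -455 < 0  ⇒  (a,b)_∞ = +1.
v=3: a=3^-4·(≡1), b=3^2·(≡1) mod 3; (1|3)=+1, (1|3)=+1; (−1)^{-4·2·1}·(+1)^2·(+1)^-4 = +1.
v=5: a=5^1·(≡2), b=5^1·(≡1) mod 5; (2|5)=-1, (1|5)=+1; (−1)^{1·1·2}·(-1)^1·(+1)^1 = -1.
v=13: a=13^5·(≡9), b=13^1·(≡9) mod 13; (9|13)=+1, (9|13)=+1; (−1)^{5·1·6}·(+1)^1·(+1)^5 = +1.
Ram(7735, -455) = {5, 7}; no ℚ_5-point on the conic.

[5, 7]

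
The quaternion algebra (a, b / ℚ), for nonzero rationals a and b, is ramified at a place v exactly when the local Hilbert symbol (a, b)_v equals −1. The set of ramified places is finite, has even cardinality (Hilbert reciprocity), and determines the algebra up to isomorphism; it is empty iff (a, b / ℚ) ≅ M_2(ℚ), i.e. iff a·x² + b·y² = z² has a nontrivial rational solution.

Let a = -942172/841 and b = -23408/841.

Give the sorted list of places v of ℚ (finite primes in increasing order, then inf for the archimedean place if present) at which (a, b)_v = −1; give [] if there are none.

Mod squares: a ≡ -4807, b ≡ -1463. Check v ∈ {∞, 2, 7, 11, 19, 23, 29}.
v=19: a=19^1·(≡8), b=19^1·(≡12) mod 19; (8|19)=-1, (12|19)=-1; (−1)^{1·1·9}·(-1)^1·(-1)^1 = -1.
v=2: v_2(a)=2, v_2(b)=4; units ≡ 1, 1 (mod 8); ε·ε+αω+βω = 0·0+2·0+4·0 ≡ 0  ⇒  (a,b)_2 = +1.
v=7: a=7^2·(≡1), b=7^1·(≡2) mod 7; (1|7)=+1, (2|7)=+1; (−1)^{2·1·3}·(+1)^1·(+1)^2 = +1.
v=∞: -4807 < 0 and -1463 < 0  ⇒  (a,b)_∞ = -1.
v=29: a=29^-2·(≡9), b=29^-2·(≡24) mod 29; (9|29)=+1, (24|29)=+1; (−1)^{-2·-2·14}·(+1)^-2·(+1)^-2 = +1.
v=11: a=11^1·(≡1), b=11^1·(≡10) mod 11; (1|11)=+1, (10|11)=-1; (−1)^{1·1·5}·(+1)^1·(-1)^1 = +1.
v=23: a=23^1·(≡7), b=23^0·(≡4) mod 23; (7|23)=-1, (4|23)=+1; (−1)^{1·0·11}·(-1)^0·(+1)^1 = +1.
|Ram(-4807, -1463)| = 2, even; anisotropic at {19, ∞}.

[19, inf]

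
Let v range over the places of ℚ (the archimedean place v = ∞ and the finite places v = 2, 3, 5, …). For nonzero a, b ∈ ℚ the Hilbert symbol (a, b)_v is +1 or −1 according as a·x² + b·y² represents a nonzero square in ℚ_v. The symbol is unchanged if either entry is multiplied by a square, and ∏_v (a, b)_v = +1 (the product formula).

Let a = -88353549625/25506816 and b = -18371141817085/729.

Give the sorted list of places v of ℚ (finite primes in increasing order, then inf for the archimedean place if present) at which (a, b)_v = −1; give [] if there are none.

(a, b) ≡ (-6973485, -85) mod (ℚ^×)²; places V = {2, 3, 5, 11, 17, 19, 23, 29, 41, ∞}.
(a,b)_∞: sgn(-6973485)=−, sgn(-85)=−, so -1.
(a,b)_17: α=3, u≡5; β=3, v≡5 (mod 17); (5|17)=-1, (5|17)=-1; sign (−1)^0·-1^3·-1^3 = +1.
(a,b)_5: α=3, u≡3; β=1, v≡2 (mod 5); (3|5)=-1, (2|5)=-1; sign (−1)^0·-1^1·-1^3 = +1.
(a,b)_19: α=-2, u≡9; β=0, v≡13 (mod 19); (9|19)=+1, (13|19)=-1; sign (−1)^0·+1^0·-1^-2 = +1.
(a,b)_2: α=-10, β=0; u≡3, v≡3 (mod 8); ε(u)ε(v)=1·1, αω(v)=-10·1, βω(u)=0·1; sum ≡ 1  ⇒  -1.
(a,b)_29: α=1, u≡12; β=2, v≡18 (mod 29); (12|29)=-1, (18|29)=-1; sign (−1)^0·-1^2·-1^1 = -1.
(a,b)_23: α=-1, u≡15; β=2, v≡7 (mod 23); (15|23)=-1, (7|23)=-1; sign (−1)^0·-1^2·-1^-1 = -1.
(a,b)_41: α=1, u≡22; β=2, v≡26 (mod 41); (22|41)=-1, (26|41)=-1; sign (−1)^0·-1^2·-1^1 = -1.
(a,b)_11: α=2, u≡1; β=0, v≡3 (mod 11); (1|11)=+1, (3|11)=+1; sign (−1)^0·+1^0·+1^2 = +1.
(a,b)_3: α=-1, u≡1; β=-6, v≡2 (mod 3); (1|3)=+1, (2|3)=-1; sign (−1)^0·+1^-6·-1^-1 = -1.
|Ram(-6973485, -85)| = 6, even; anisotropic at {2, 3, 23, 29, 41, ∞}.

[2, 3, 23, 29, 41, inf]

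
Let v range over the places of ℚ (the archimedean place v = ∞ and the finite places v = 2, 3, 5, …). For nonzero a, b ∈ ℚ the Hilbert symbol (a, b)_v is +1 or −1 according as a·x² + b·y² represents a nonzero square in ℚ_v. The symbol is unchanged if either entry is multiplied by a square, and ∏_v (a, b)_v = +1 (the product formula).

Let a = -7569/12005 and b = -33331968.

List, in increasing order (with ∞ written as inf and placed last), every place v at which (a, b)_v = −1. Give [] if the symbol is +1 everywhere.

[5, 17, 37, inf]

Mod squares: a ≡ -5, b ≡ -14467. Check v ∈ {∞, 2, 3, 5, 7, 17, 23, 29, 37}.
v=2: v_2(a)=0, v_2(b)=8; units ≡ 3, 5 (mod 8); ε·ε+αω+βω = 1·0+0·1+8·1 ≡ 0  ⇒  (a,b)_2 = +1.
v=5: a=5^-1·(≡1), b=5^0·(≡2) mod 5; (1|5)=+1, (2|5)=-1; (−1)^{-1·0·2}·(+1)^0·(-1)^-1 = -1.
v=∞: -5 < 0 and -14467 < 0  ⇒  (a,b)_∞ = -1.
v=17: a=17^0·(≡10), b=17^1·(≡8) mod 17; (10|17)=-1, (8|17)=+1; (−1)^{0·1·8}·(-1)^1·(+1)^0 = -1.
v=7: a=7^-4·(≡1), b=7^0·(≡2) mod 7; (1|7)=+1, (2|7)=+1; (−1)^{-4·0·3}·(+1)^0·(+1)^-4 = +1.
v=23: a=23^0·(≡2), b=23^1·(≡14) mod 23; (2|23)=+1, (14|23)=-1; (−1)^{0·1·11}·(+1)^1·(-1)^0 = +1.
v=37: a=37^0·(≡14), b=37^1·(≡12) mod 37; (14|37)=-1, (12|37)=+1; (−1)^{0·1·18}·(-1)^1·(+1)^0 = -1.
v=29: a=29^2·(≡9), b=29^0·(≡23) mod 29; (9|29)=+1, (23|29)=+1; (−1)^{2·0·14}·(+1)^0·(+1)^2 = +1.
v=3: a=3^2·(≡1), b=3^2·(≡2) mod 3; (1|3)=+1, (2|3)=-1; (−1)^{2·2·1}·(+1)^2·(-1)^2 = +1.
(-5, -14467 / ℚ) ramifies at {5, 17, 37, ∞}: a division algebra.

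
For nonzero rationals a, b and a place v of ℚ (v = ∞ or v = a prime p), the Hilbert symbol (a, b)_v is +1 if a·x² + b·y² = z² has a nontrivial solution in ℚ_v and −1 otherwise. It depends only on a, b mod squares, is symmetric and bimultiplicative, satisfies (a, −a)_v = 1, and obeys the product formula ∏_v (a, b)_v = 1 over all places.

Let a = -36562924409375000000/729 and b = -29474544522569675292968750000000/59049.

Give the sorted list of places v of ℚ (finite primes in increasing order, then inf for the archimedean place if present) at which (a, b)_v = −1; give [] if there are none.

[5, 7, 23, inf]

Mod squares: a ≡ -455, b ≡ -113390. Check v ∈ {∞, 2, 3, 5, 7, 13, 17, 23, 29}.
v=13: a=13^1·(≡10), b=13^2·(≡10) mod 13; (10|13)=+1, (10|13)=+1; (−1)^{1·2·6}·(+1)^2·(+1)^1 = +1.
v=∞: -455 < 0 and -113390 < 0  ⇒  (a,b)_∞ = -1.
v=7: a=7^1·(≡3), b=7^2·(≡6) mod 7; (3|7)=-1, (6|7)=-1; (−1)^{1·2·3}·(-1)^2·(-1)^1 = -1.
v=2: v_2(a)=6, v_2(b)=7; units ≡ 1, 1 (mod 8); ε·ε+αω+βω = 0·0+6·0+7·0 ≡ 0  ⇒  (a,b)_2 = +1.
v=17: a=17^2·(≡13), b=17^3·(≡3) mod 17; (13|17)=+1, (3|17)=-1; (−1)^{2·3·8}·(+1)^3·(-1)^2 = +1.
v=3: a=3^-6·(≡1), b=3^-10·(≡1) mod 3; (1|3)=+1, (1|3)=+1; (−1)^{-6·-10·1}·(+1)^-10·(+1)^-6 = +1.
v=5: a=5^11·(≡4), b=5^19·(≡2) mod 5; (4|5)=+1, (2|5)=-1; (−1)^{11·19·2}·(+1)^19·(-1)^11 = -1.
v=23: a=23^2·(≡14), b=23^3·(≡10) mod 23; (14|23)=-1, (10|23)=-1; (−1)^{2·3·11}·(-1)^3·(-1)^2 = -1.
v=29: a=29^2·(≡24), b=29^3·(≡7) mod 29; (24|29)=+1, (7|29)=+1; (−1)^{2·3·14}·(+1)^3·(+1)^2 = +1.
(-455, -113390 / ℚ) ramifies at {5, 7, 23, ∞}: a division algebra.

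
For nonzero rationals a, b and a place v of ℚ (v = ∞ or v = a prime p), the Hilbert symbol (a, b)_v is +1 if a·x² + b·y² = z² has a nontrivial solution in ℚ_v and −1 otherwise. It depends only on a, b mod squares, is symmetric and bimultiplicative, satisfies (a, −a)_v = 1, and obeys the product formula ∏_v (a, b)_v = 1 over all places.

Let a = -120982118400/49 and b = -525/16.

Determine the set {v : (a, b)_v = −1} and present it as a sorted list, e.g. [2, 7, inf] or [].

(a, b) ≡ (-14586, -21) mod (ℚ^×)²; places V = {2, 3, 5, 7, 11, 13, 17, ∞}.
(a,b)_2: α=13, β=-4; u≡3, v≡3 (mod 8); ε(u)ε(v)=1·1, αω(v)=13·1, βω(u)=-4·1; sum ≡ 0  ⇒  +1.
(a,b)_∞: sgn(-14586)=−, sgn(-21)=−, so -1.
(a,b)_13: α=1, u≡9; β=0, v≡7 (mod 13); (9|13)=+1, (7|13)=-1; sign (−1)^0·+1^0·-1^1 = -1.
(a,b)_17: α=1, u≡9; β=0, v≡15 (mod 17); (9|17)=+1, (15|17)=+1; sign (−1)^0·+1^0·+1^1 = +1.
(a,b)_3: α=5, u≡1; β=1, v≡2 (mod 3); (1|3)=+1, (2|3)=-1; sign (−1)^1·+1^1·-1^5 = +1.
(a,b)_5: α=2, u≡1; β=2, v≡4 (mod 5); (1|5)=+1, (4|5)=+1; sign (−1)^0·+1^2·+1^2 = +1.
(a,b)_7: α=-2, u≡4; β=1, v≡1 (mod 7); (4|7)=+1, (1|7)=+1; sign (−1)^0·+1^1·+1^-2 = +1.
(a,b)_11: α=1, u≡4; β=0, v≡5 (mod 11); (4|11)=+1, (5|11)=+1; sign (−1)^0·+1^0·+1^1 = +1.
Ram(-14586, -21) = {13, ∞}; no ℚ_13-point on the conic.

[13, inf]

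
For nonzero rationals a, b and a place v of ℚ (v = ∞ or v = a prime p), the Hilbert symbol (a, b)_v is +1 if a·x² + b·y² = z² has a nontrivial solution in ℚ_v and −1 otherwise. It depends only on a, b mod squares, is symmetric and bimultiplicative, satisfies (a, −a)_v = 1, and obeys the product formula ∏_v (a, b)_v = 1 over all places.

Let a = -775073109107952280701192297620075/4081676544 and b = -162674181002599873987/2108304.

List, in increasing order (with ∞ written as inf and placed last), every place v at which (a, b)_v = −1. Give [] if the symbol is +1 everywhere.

[19, 37, 43, inf]

Mod squares: a ≡ -695267, b ≡ -43. Check v ∈ {∞, 2, 3, 5, 11, 19, 23, 37, 41, 43, 47}.
v=∞: -695267 < 0 and -43 < 0  ⇒  (a,b)_∞ = -1.
v=11: a=11^-6·(≡7), b=11^-4·(≡5) mod 11; (7|11)=-1, (5|11)=+1; (−1)^{-6·-4·5}·(-1)^-4·(+1)^-6 = +1.
v=41: a=41^2·(≡17), b=41^0·(≡25) mod 41; (17|41)=-1, (25|41)=+1; (−1)^{2·0·20}·(-1)^0·(+1)^2 = +1.
v=2: v_2(a)=-8, v_2(b)=-4; units ≡ 5, 5 (mod 8); ε·ε+αω+βω = 0·0+-8·1+-4·1 ≡ 0  ⇒  (a,b)_2 = +1.
v=23: a=23^1·(≡9), b=23^0·(≡6) mod 23; (9|23)=+1, (6|23)=+1; (−1)^{1·0·11}·(+1)^0·(+1)^1 = +1.
v=37: a=37^9·(≡20), b=37^6·(≡32) mod 37; (20|37)=-1, (32|37)=-1; (−1)^{9·6·18}·(-1)^6·(-1)^9 = -1.
v=19: a=19^1·(≡6), b=19^2·(≡3) mod 19; (6|19)=+1, (3|19)=-1; (−1)^{1·2·9}·(+1)^2·(-1)^1 = -1.
v=47: a=47^2·(≡1), b=47^2·(≡34) mod 47; (1|47)=+1, (34|47)=+1; (−1)^{2·2·23}·(+1)^2·(+1)^2 = +1.
v=5: a=5^2·(≡3), b=5^0·(≡2) mod 5; (3|5)=-1, (2|5)=-1; (−1)^{2·0·2}·(-1)^0·(-1)^2 = +1.
v=3: a=3^-2·(≡1), b=3^-2·(≡2) mod 3; (1|3)=+1, (2|3)=-1; (−1)^{-2·-2·1}·(+1)^-2·(-1)^-2 = +1.
v=43: a=43^5·(≡26), b=43^3·(≡42) mod 43; (26|43)=-1, (42|43)=-1; (−1)^{5·3·21}·(-1)^3·(-1)^5 = -1.
Ram(-695267, -43) = {19, 37, 43, ∞}; no ℚ_19-point on the conic.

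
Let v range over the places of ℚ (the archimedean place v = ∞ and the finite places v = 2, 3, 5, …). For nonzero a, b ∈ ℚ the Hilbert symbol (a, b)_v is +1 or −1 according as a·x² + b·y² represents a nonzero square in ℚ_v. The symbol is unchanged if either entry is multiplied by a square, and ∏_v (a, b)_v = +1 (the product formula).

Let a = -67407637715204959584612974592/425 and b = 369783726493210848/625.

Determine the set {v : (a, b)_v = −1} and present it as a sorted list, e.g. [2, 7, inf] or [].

[23, 29]

Mod squares: a ≡ -143871, b ≡ 124062. Check v ∈ {∞, 2, 3, 5, 7, 13, 17, 23, 29, 31}.
v=31: a=31^5·(≡19), b=31^3·(≡11) mod 31; (19|31)=+1, (11|31)=-1; (−1)^{5·3·15}·(+1)^3·(-1)^5 = +1.
v=7: a=7^5·(≡3), b=7^2·(≡2) mod 7; (3|7)=-1, (2|7)=+1; (−1)^{5·2·3}·(-1)^2·(+1)^5 = +1.
v=23: a=23^2·(≡7), b=23^1·(≡4) mod 23; (7|23)=-1, (4|23)=+1; (−1)^{2·1·11}·(-1)^1·(+1)^2 = -1.
v=2: v_2(a)=16, v_2(b)=5; units ≡ 1, 7 (mod 8); ε·ε+αω+βω = 0·1+16·0+5·0 ≡ 0  ⇒  (a,b)_2 = +1.
v=∞: -143871 < 0 and 124062 > 0  ⇒  (a,b)_∞ = +1.
v=29: a=29^2·(≡26), b=29^1·(≡18) mod 29; (26|29)=-1, (18|29)=-1; (−1)^{2·1·14}·(-1)^1·(-1)^2 = -1.
v=17: a=17^-1·(≡12), b=17^2·(≡4) mod 17; (12|17)=-1, (4|17)=+1; (−1)^{-1·2·8}·(-1)^2·(+1)^-1 = +1.
v=13: a=13^3·(≡4), b=13^2·(≡9) mod 13; (4|13)=+1, (9|13)=+1; (−1)^{3·2·6}·(+1)^2·(+1)^3 = +1.
v=5: a=5^-2·(≡4), b=5^-4·(≡3) mod 5; (4|5)=+1, (3|5)=-1; (−1)^{-2·-4·2}·(+1)^-4·(-1)^-2 = +1.
v=3: a=3^7·(≡1), b=3^5·(≡2) mod 3; (1|3)=+1, (2|3)=-1; (−1)^{7·5·1}·(+1)^5·(-1)^7 = +1.
(-143871, 124062 / ℚ) ramifies at {23, 29}: a division algebra.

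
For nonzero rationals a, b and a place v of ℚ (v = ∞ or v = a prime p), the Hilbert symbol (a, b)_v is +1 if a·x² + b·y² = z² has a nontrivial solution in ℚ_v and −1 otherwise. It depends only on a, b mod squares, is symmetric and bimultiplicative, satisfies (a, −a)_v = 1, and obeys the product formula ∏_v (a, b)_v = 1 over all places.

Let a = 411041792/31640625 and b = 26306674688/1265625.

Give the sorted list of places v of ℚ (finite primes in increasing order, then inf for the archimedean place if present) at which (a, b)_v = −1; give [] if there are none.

[]

Mod squares: a ≡ 2, b ≡ 2. Check v ∈ {∞, 2, 3, 5, 7}.
v=5: a=5^-8·(≡2), b=5^-6·(≡3) mod 5; (2|5)=-1, (3|5)=-1; (−1)^{-8·-6·2}·(-1)^-6·(-1)^-8 = +1.
v=3: a=3^-4·(≡2), b=3^-4·(≡2) mod 3; (2|3)=-1, (2|3)=-1; (−1)^{-4·-4·1}·(-1)^-4·(-1)^-4 = +1.
v=2: v_2(a)=23, v_2(b)=29; units ≡ 1, 1 (mod 8); ε·ε+αω+βω = 0·0+23·0+29·0 ≡ 0  ⇒  (a,b)_2 = +1.
v=∞: 2 > 0 and 2 > 0  ⇒  (a,b)_∞ = +1.
v=7: a=7^2·(≡2), b=7^2·(≡1) mod 7; (2|7)=+1, (1|7)=+1; (−1)^{2·2·3}·(+1)^2·(+1)^2 = +1.
Ram(a, b) = ∅: the form 2·x² + 2·y² − z² is isotropic over every ℚ_v, so by Hasse–Minkowski it is isotropic over ℚ.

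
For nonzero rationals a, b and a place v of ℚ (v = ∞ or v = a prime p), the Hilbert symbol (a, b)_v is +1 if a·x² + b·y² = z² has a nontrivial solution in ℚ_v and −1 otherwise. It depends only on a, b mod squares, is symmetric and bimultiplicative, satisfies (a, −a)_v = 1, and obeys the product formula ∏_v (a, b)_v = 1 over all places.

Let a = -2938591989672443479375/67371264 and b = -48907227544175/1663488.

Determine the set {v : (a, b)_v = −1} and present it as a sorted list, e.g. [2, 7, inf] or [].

(a, b) ≡ (-7, -286) mod (ℚ^×)²; places V = {2, 3, 5, 7, 11, 13, 19, 31, ∞}.
(a,b)_∞: sgn(-7)=−, sgn(-286)=−, so -1.
(a,b)_19: α=-2, u≡12; β=-2, v≡13 (mod 19); (12|19)=-1, (13|19)=-1; sign (−1)^0·-1^-2·-1^-2 = +1.
(a,b)_5: α=4, u≡2; β=2, v≡1 (mod 5); (2|5)=-1, (1|5)=+1; sign (−1)^0·-1^2·+1^4 = +1.
(a,b)_11: α=4, u≡1; β=3, v≡7 (mod 11); (1|11)=+1, (7|11)=-1; sign (−1)^0·+1^3·-1^4 = +1.
(a,b)_2: α=-8, β=-9; u≡1, v≡1 (mod 8); ε(u)ε(v)=0·0, αω(v)=-8·0, βω(u)=-9·0; sum ≡ 0  ⇒  +1.
(a,b)_7: α=11, u≡6; β=6, v≡1 (mod 7); (6|7)=-1, (1|7)=+1; sign (−1)^0·-1^6·+1^11 = +1.
(a,b)_31: α=2, u≡13; β=2, v≡22 (mod 31); (13|31)=-1, (22|31)=-1; sign (−1)^0·-1^2·-1^2 = +1.
(a,b)_3: α=-6, u≡2; β=-2, v≡2 (mod 3); (2|3)=-1, (2|3)=-1; sign (−1)^0·-1^-2·-1^-6 = +1.
(a,b)_13: α=2, u≡7; β=1, v≡12 (mod 13); (7|13)=-1, (12|13)=+1; sign (−1)^0·-1^1·+1^2 = -1.
(-7, -286 / ℚ) ramifies at {13, ∞}: a division algebra.

[13, inf]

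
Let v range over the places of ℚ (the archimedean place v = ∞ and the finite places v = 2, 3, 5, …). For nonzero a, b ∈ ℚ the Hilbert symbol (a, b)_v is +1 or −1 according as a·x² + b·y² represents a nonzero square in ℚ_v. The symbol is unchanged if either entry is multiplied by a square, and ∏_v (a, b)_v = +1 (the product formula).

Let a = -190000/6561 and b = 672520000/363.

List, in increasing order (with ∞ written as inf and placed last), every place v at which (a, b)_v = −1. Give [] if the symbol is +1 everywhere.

[3, 19]

(a, b) ≡ (-19, 50439) mod (ℚ^×)²; places V = {2, 3, 5, 11, 17, 19, 23, 43, ∞}.
(a,b)_19: α=1, u≡18; β=0, v≡14 (mod 19); (18|19)=-1, (14|19)=-1; sign (−1)^0·-1^0·-1^1 = -1.
(a,b)_5: α=4, u≡1; β=4, v≡4 (mod 5); (1|5)=+1, (4|5)=+1; sign (−1)^0·+1^4·+1^4 = +1.
(a,b)_23: α=0, u≡12; β=1, v≡3 (mod 23); (12|23)=+1, (3|23)=+1; sign (−1)^0·+1^1·+1^0 = +1.
(a,b)_2: α=4, β=6; u≡5, v≡7 (mod 8); ε(u)ε(v)=0·1, αω(v)=4·0, βω(u)=6·1; sum ≡ 0  ⇒  +1.
(a,b)_17: α=0, u≡8; β=1, v≡8 (mod 17); (8|17)=+1, (8|17)=+1; sign (−1)^0·+1^1·+1^0 = +1.
(a,b)_43: α=0, u≡11; β=1, v≡27 (mod 43); (11|43)=+1, (27|43)=-1; sign (−1)^0·+1^1·-1^0 = +1.
(a,b)_∞: sgn(-19)=−, sgn(50439)=+, so +1.
(a,b)_11: α=0, u≡5; β=-2, v≡3 (mod 11); (5|11)=+1, (3|11)=+1; sign (−1)^0·+1^-2·+1^0 = +1.
(a,b)_3: α=-8, u≡2; β=-1, v≡1 (mod 3); (2|3)=-1, (1|3)=+1; sign (−1)^0·-1^-1·+1^-8 = -1.
|Ram(-19, 50439)| = 2, even; anisotropic at {3, 19}.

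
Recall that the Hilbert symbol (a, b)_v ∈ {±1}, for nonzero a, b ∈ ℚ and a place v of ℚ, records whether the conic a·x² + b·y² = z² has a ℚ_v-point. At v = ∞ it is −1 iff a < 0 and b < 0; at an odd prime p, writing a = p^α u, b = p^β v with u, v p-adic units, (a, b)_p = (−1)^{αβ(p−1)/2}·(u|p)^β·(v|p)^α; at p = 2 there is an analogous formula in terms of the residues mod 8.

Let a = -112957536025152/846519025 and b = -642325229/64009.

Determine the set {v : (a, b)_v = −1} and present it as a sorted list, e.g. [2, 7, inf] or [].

[2, inf]

(a, b) ≡ (-29393, -2261) mod (ℚ^×)²; places V = {2, 3, 5, 7, 11, 13, 17, 19, 23, 41, ∞}.
(a,b)_11: α=-2, u≡2; β=-2, v≡4 (mod 11); (2|11)=-1, (4|11)=+1; sign (−1)^0·-1^-2·+1^-2 = +1.
(a,b)_19: α=1, u≡5; β=1, v≡12 (mod 19); (5|19)=+1, (12|19)=-1; sign (−1)^1·+1^1·-1^1 = +1.
(a,b)_2: α=6, β=0; u≡7, v≡3 (mod 8); ε(u)ε(v)=1·1, αω(v)=6·1, βω(u)=0·0; sum ≡ 1  ⇒  -1.
(a,b)_7: α=3, u≡4; β=1, v≡6 (mod 7); (4|7)=+1, (6|7)=-1; sign (−1)^1·+1^1·-1^3 = +1.
(a,b)_5: α=-2, u≡3; β=0, v≡4 (mod 5); (3|5)=-1, (4|5)=+1; sign (−1)^0·-1^0·+1^-2 = +1.
(a,b)_∞: sgn(-29393)=−, sgn(-2261)=−, so -1.
(a,b)_3: α=6, u≡1; β=0, v≡1 (mod 3); (1|3)=+1, (1|3)=+1; sign (−1)^0·+1^0·+1^6 = +1.
(a,b)_17: α=1, u≡11; β=1, v≡10 (mod 17); (11|17)=-1, (10|17)=-1; sign (−1)^0·-1^1·-1^1 = +1.
(a,b)_23: α=-4, u≡6; β=-2, v≡12 (mod 23); (6|23)=+1, (12|23)=+1; sign (−1)^0·+1^-2·+1^-4 = +1.
(a,b)_41: α=2, u≡5; β=2, v≡27 (mod 41); (5|41)=+1, (27|41)=-1; sign (−1)^0·+1^2·-1^2 = +1.
(a,b)_13: α=1, u≡12; β=2, v≡3 (mod 13); (12|13)=+1, (3|13)=+1; sign (−1)^0·+1^2·+1^1 = +1.
(-29393, -2261 / ℚ) ramifies at {2, ∞}: a division algebra.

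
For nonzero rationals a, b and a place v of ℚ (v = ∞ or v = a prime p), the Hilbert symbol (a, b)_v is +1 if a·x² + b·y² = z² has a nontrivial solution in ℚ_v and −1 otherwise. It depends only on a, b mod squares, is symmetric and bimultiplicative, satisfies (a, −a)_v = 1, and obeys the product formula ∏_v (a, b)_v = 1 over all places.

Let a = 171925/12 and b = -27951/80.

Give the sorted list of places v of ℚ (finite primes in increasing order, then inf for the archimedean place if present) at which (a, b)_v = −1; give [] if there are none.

(a, b) ≡ (39, -1155) mod (ℚ^×)²; places V = {2, 3, 5, 7, 11, 13, 23, ∞}.
(a,b)_∞: sgn(39)=+, sgn(-1155)=−, so +1.
(a,b)_7: α=0, u≡1; β=1, v≡6 (mod 7); (1|7)=+1, (6|7)=-1; sign (−1)^0·+1^1·-1^0 = +1.
(a,b)_11: α=0, u≡6; β=3, v≡4 (mod 11); (6|11)=-1, (4|11)=+1; sign (−1)^0·-1^3·+1^0 = -1.
(a,b)_13: α=1, u≡9; β=0, v≡6 (mod 13); (9|13)=+1, (6|13)=-1; sign (−1)^0·+1^0·-1^1 = -1.
(a,b)_2: α=-2, β=-4; u≡7, v≡5 (mod 8); ε(u)ε(v)=1·0, αω(v)=-2·1, βω(u)=-4·0; sum ≡ 0  ⇒  +1.
(a,b)_23: α=2, u≡6; β=0, v≡12 (mod 23); (6|23)=+1, (12|23)=+1; sign (−1)^0·+1^0·+1^2 = +1.
(a,b)_3: α=-1, u≡1; β=1, v≡2 (mod 3); (1|3)=+1, (2|3)=-1; sign (−1)^1·+1^1·-1^-1 = +1.
(a,b)_5: α=2, u≡1; β=-1, v≡4 (mod 5); (1|5)=+1, (4|5)=+1; sign (−1)^0·+1^-1·+1^2 = +1.
Ram(39, -1155) = {11, 13}; no ℚ_11-point on the conic.

[11, 13]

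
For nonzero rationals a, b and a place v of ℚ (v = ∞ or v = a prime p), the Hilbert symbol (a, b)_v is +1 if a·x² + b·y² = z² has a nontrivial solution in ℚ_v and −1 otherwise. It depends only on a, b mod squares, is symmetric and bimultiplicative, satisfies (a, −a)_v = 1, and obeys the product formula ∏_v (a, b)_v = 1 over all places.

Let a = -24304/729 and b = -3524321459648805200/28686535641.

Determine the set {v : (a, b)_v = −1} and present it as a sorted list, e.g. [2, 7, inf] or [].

(a, b) ≡ (-31, -260813) mod (ℚ^×)²; places V = {2, 3, 5, 7, 11, 17, 19, 31, 37, 41, 53, ∞}.
(a,b)_17: α=0, u≡14; β=-2, v≡4 (mod 17); (14|17)=-1, (4|17)=+1; sign (−1)^0·-1^-2·+1^0 = +1.
(a,b)_2: α=4, β=4; u≡1, v≡3 (mod 8); ε(u)ε(v)=0·1, αω(v)=4·1, βω(u)=4·0; sum ≡ 0  ⇒  +1.
(a,b)_∞: sgn(-31)=−, sgn(-260813)=−, so -1.
(a,b)_11: α=0, u≡2; β=4, v≡2 (mod 11); (2|11)=-1, (2|11)=-1; sign (−1)^0·-1^4·-1^0 = +1.
(a,b)_37: α=0, u≡13; β=1, v≡35 (mod 37); (13|37)=-1, (35|37)=-1; sign (−1)^0·-1^1·-1^0 = -1.
(a,b)_31: α=1, u≡13; β=2, v≡22 (mod 31); (13|31)=-1, (22|31)=-1; sign (−1)^0·-1^2·-1^1 = -1.
(a,b)_3: α=-6, u≡2; β=-10, v≡1 (mod 3); (2|3)=-1, (1|3)=+1; sign (−1)^0·-1^-10·+1^-6 = +1.
(a,b)_41: α=0, u≡40; β=-2, v≡11 (mod 41); (40|41)=+1, (11|41)=-1; sign (−1)^0·+1^-2·-1^0 = +1.
(a,b)_5: α=0, u≡4; β=2, v≡2 (mod 5); (4|5)=+1, (2|5)=-1; sign (−1)^0·+1^2·-1^0 = +1.
(a,b)_19: α=0, u≡5; β=1, v≡12 (mod 19); (5|19)=+1, (12|19)=-1; sign (−1)^0·+1^1·-1^0 = +1.
(a,b)_53: α=0, u≡39; β=1, v≡12 (mod 53); (39|53)=-1, (12|53)=-1; sign (−1)^0·-1^1·-1^0 = -1.
(a,b)_7: α=2, u≡1; β=5, v≡2 (mod 7); (1|7)=+1, (2|7)=+1; sign (−1)^0·+1^5·+1^2 = +1.
(-31, -260813 / ℚ) ramifies at {31, 37, 53, ∞}: a division algebra.

[31, 37, 53, inf]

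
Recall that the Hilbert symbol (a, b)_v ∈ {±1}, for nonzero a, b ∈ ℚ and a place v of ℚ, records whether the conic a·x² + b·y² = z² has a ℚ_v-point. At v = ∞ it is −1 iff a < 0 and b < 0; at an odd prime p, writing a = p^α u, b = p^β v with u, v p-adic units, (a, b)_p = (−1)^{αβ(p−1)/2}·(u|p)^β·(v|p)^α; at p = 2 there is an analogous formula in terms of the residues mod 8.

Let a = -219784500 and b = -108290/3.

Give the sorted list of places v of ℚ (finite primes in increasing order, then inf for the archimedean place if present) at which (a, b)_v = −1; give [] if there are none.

[2, 13, 17, inf]

(a, b) ≡ (-5, -6630) mod (ℚ^×)²; places V = {2, 3, 5, 7, 13, 17, ∞}.
(a,b)_7: α=0, u≡2; β=2, v≡3 (mod 7); (2|7)=+1, (3|7)=-1; sign (−1)^0·+1^2·-1^0 = +1.
(a,b)_13: α=2, u≡7; β=1, v≡1 (mod 13); (7|13)=-1, (1|13)=+1; sign (−1)^0·-1^1·+1^2 = -1.
(a,b)_17: α=2, u≡12; β=1, v≡13 (mod 17); (12|17)=-1, (13|17)=+1; sign (−1)^0·-1^1·+1^2 = -1.
(a,b)_2: α=2, β=1; u≡3, v≡5 (mod 8); ε(u)ε(v)=1·0, αω(v)=2·1, βω(u)=1·1; sum ≡ 1  ⇒  -1.
(a,b)_3: α=2, u≡1; β=-1, v≡1 (mod 3); (1|3)=+1, (1|3)=+1; sign (−1)^0·+1^-1·+1^2 = +1.
(a,b)_∞: sgn(-5)=−, sgn(-6630)=−, so -1.
(a,b)_5: α=3, u≡4; β=1, v≡4 (mod 5); (4|5)=+1, (4|5)=+1; sign (−1)^0·+1^1·+1^3 = +1.
(-5, -6630 / ℚ) ramifies at {2, 13, 17, ∞}: a division algebra.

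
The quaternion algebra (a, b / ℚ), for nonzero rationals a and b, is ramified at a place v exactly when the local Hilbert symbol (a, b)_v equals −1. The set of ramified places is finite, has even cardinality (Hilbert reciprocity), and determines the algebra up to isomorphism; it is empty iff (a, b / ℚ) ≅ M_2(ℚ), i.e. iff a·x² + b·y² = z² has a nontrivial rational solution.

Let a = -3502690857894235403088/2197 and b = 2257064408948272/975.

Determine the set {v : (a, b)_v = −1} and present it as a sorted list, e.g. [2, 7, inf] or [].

(a, b) ≡ (-75361, 305877) mod (ℚ^×)²; places V = {2, 3, 5, 7, 11, 13, 17, 23, 31, ∞}.
(a,b)_11: α=1, u≡7; β=1, v≡8 (mod 11); (7|11)=-1, (8|11)=-1; sign (−1)^1·-1^1·-1^1 = -1.
(a,b)_13: α=-3, u≡9; β=-1, v≡4 (mod 13); (9|13)=+1, (4|13)=+1; sign (−1)^0·+1^-1·+1^-3 = +1.
(a,b)_3: α=4, u≡2; β=-1, v≡1 (mod 3); (2|3)=-1, (1|3)=+1; sign (−1)^0·-1^-1·+1^4 = -1.
(a,b)_2: α=4, β=4; u≡7, v≡5 (mod 8); ε(u)ε(v)=1·0, αω(v)=4·1, βω(u)=4·0; sum ≡ 0  ⇒  +1.
(a,b)_31: α=1, u≡20; β=1, v≡1 (mod 31); (20|31)=+1, (1|31)=+1; sign (−1)^1·+1^1·+1^1 = -1.
(a,b)_17: α=3, u≡4; β=2, v≡16 (mod 17); (4|17)=+1, (16|17)=+1; sign (−1)^0·+1^2·+1^3 = +1.
(a,b)_7: α=8, u≡4; β=6, v≡3 (mod 7); (4|7)=+1, (3|7)=-1; sign (−1)^0·+1^6·-1^8 = +1.
(a,b)_23: α=4, u≡11; β=3, v≡11 (mod 23); (11|23)=-1, (11|23)=-1; sign (−1)^0·-1^3·-1^4 = -1.
(a,b)_∞: sgn(-75361)=−, sgn(305877)=+, so +1.
(a,b)_5: α=0, u≡1; β=-2, v≡3 (mod 5); (1|5)=+1, (3|5)=-1; sign (−1)^0·+1^-2·-1^0 = +1.
Ram(-75361, 305877) = {3, 11, 23, 31}; no ℚ_3-point on the conic.

[3, 11, 23, 31]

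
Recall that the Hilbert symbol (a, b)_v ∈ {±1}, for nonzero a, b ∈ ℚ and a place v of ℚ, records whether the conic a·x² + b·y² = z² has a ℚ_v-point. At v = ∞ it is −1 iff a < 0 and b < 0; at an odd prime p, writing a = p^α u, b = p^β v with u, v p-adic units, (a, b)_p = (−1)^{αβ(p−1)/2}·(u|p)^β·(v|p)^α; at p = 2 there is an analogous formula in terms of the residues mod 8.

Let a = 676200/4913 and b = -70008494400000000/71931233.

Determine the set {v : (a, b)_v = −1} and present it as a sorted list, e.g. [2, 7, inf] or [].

Mod squares: a ≡ 2346, b ≡ -12597. Check v ∈ {∞, 2, 3, 5, 7, 11, 13, 17, 19, 23}.
v=19: a=19^0·(≡6), b=19^1·(≡8) mod 19; (6|19)=+1, (8|19)=-1; (−1)^{0·1·9}·(+1)^1·(-1)^0 = +1.
v=7: a=7^2·(≡4), b=7^0·(≡3) mod 7; (4|7)=+1, (3|7)=-1; (−1)^{2·0·3}·(+1)^0·(-1)^2 = +1.
v=2: v_2(a)=3, v_2(b)=12; units ≡ 5, 3 (mod 8); ε·ε+αω+βω = 0·1+3·1+12·1 ≡ 1  ⇒  (a,b)_2 = -1.
v=23: a=23^1·(≡7), b=23^0·(≡19) mod 23; (7|23)=-1, (19|23)=-1; (−1)^{1·0·11}·(-1)^0·(-1)^1 = -1.
v=17: a=17^-3·(≡8), b=17^-3·(≡14) mod 17; (8|17)=+1, (14|17)=-1; (−1)^{-3·-3·8}·(+1)^-3·(-1)^-3 = -1.
v=∞: 2346 > 0 and -12597 < 0  ⇒  (a,b)_∞ = +1.
v=11: a=11^0·(≡9), b=11^-4·(≡5) mod 11; (9|11)=+1, (5|11)=+1; (−1)^{0·-4·5}·(+1)^-4·(+1)^0 = +1.
v=13: a=13^0·(≡8), b=13^1·(≡5) mod 13; (8|13)=-1, (5|13)=-1; (−1)^{0·1·6}·(-1)^1·(-1)^0 = -1.
v=5: a=5^2·(≡1), b=5^8·(≡2) mod 5; (1|5)=+1, (2|5)=-1; (−1)^{2·8·2}·(+1)^8·(-1)^2 = +1.
v=3: a=3^1·(≡2), b=3^11·(≡1) mod 3; (2|3)=-1, (1|3)=+1; (−1)^{1·11·1}·(-1)^11·(+1)^1 = +1.
(2346, -12597 / ℚ) ramifies at {2, 13, 17, 23}: a division algebra.

[2, 13, 17, 23]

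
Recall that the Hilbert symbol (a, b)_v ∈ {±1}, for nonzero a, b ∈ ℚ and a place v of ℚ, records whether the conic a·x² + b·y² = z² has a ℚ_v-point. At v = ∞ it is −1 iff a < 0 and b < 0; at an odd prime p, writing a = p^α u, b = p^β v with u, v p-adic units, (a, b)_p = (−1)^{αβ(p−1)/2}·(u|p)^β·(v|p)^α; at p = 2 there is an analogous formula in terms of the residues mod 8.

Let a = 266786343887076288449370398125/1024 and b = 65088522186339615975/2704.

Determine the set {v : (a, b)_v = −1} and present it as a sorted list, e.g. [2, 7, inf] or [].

[11, 19, 29, 43]

Mod squares: a ≡ 11422477, b ≡ 319. Check v ∈ {∞, 2, 3, 5, 7, 11, 13, 19, 29, 31, 41, 43}.
v=7: a=7^2·(≡3), b=7^0·(≡2) mod 7; (3|7)=-1, (2|7)=+1; (−1)^{2·0·3}·(-1)^0·(+1)^2 = +1.
v=29: a=29^4·(≡17), b=29^3·(≡27) mod 29; (17|29)=-1, (27|29)=-1; (−1)^{4·3·14}·(-1)^3·(-1)^4 = -1.
v=2: v_2(a)=-10, v_2(b)=-4; units ≡ 5, 7 (mod 8); ε·ε+αω+βω = 0·1+-10·0+-4·1 ≡ 0  ⇒  (a,b)_2 = +1.
v=11: a=11^1·(≡6), b=11^1·(≡8) mod 11; (6|11)=-1, (8|11)=-1; (−1)^{1·1·5}·(-1)^1·(-1)^1 = -1.
v=43: a=43^3·(≡19), b=43^2·(≡5) mod 43; (19|43)=-1, (5|43)=-1; (−1)^{3·2·21}·(-1)^2·(-1)^3 = -1.
v=31: a=31^3·(≡16), b=31^2·(≡4) mod 31; (16|31)=+1, (4|31)=+1; (−1)^{3·2·15}·(+1)^2·(+1)^3 = +1.
v=13: a=13^0·(≡4), b=13^-2·(≡8) mod 13; (4|13)=+1, (8|13)=-1; (−1)^{0·-2·6}·(+1)^-2·(-1)^0 = +1.
v=41: a=41^3·(≡39), b=41^2·(≡33) mod 41; (39|41)=+1, (33|41)=+1; (−1)^{3·2·20}·(+1)^2·(+1)^3 = +1.
v=5: a=5^4·(≡3), b=5^2·(≡1) mod 5; (3|5)=-1, (1|5)=+1; (−1)^{4·2·2}·(-1)^2·(+1)^4 = +1.
v=3: a=3^0·(≡1), b=3^2·(≡1) mod 3; (1|3)=+1, (1|3)=+1; (−1)^{0·2·1}·(+1)^2·(+1)^0 = +1.
v=∞: 11422477 > 0 and 319 > 0  ⇒  (a,b)_∞ = +1.
v=19: a=19^3·(≡9), b=19^2·(≡12) mod 19; (9|19)=+1, (12|19)=-1; (−1)^{3·2·9}·(+1)^2·(-1)^3 = -1.
|Ram(11422477, 319)| = 4, even; anisotropic at {11, 19, 29, 43}.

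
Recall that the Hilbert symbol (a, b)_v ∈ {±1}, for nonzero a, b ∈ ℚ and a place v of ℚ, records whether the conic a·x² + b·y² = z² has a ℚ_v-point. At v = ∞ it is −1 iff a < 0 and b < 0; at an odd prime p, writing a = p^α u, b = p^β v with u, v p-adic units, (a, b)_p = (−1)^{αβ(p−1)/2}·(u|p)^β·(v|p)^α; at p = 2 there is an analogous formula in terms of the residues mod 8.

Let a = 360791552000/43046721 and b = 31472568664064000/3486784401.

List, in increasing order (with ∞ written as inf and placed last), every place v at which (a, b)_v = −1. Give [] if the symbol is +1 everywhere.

[5, 47]

(a, b) ≡ (1595, 2585) mod (ℚ^×)²; places V = {2, 3, 5, 11, 29, 47, ∞}.
(a,b)_11: α=1, u≡6; β=1, v≡3 (mod 11); (6|11)=-1, (3|11)=+1; sign (−1)^1·-1^1·+1^1 = +1.
(a,b)_∞: sgn(1595)=+, sgn(2585)=+, so +1.
(a,b)_47: α=2, u≡35; β=3, v≡14 (mod 47); (35|47)=-1, (14|47)=+1; sign (−1)^0·-1^3·+1^2 = -1.
(a,b)_29: α=1, u≡21; β=2, v≡28 (mod 29); (21|29)=-1, (28|29)=+1; sign (−1)^0·-1^2·+1^1 = +1.
(a,b)_2: α=12, β=18; u≡3, v≡1 (mod 8); ε(u)ε(v)=1·0, αω(v)=12·0, βω(u)=18·1; sum ≡ 0  ⇒  +1.
(a,b)_3: α=-16, u≡2; β=-20, v≡2 (mod 3); (2|3)=-1, (2|3)=-1; sign (−1)^0·-1^-20·-1^-16 = +1.
(a,b)_5: α=3, u≡1; β=3, v≡2 (mod 5); (1|5)=+1, (2|5)=-1; sign (−1)^0·+1^3·-1^3 = -1.
Ram(1595, 2585) = {5, 47}; no ℚ_5-point on the conic.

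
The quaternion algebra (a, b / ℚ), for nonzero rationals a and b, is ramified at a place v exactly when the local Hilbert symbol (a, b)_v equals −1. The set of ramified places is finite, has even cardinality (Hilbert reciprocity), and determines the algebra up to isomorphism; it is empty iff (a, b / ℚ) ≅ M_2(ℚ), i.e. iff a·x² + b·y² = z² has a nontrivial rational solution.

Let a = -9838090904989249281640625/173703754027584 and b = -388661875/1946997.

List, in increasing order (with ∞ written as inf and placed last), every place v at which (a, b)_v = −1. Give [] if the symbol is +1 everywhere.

(a, b) ≡ (-77441, -3367) mod (ℚ^×)²; places V = {2, 3, 5, 7, 11, 13, 23, 29, 37, 43, ∞}.
(a,b)_13: α=1, u≡10; β=-1, v≡1 (mod 13); (10|13)=+1, (1|13)=+1; sign (−1)^0·+1^-1·+1^1 = +1.
(a,b)_11: α=-2, u≡10; β=0, v≡10 (mod 11); (10|11)=-1, (10|11)=-1; sign (−1)^0·-1^0·-1^-2 = +1.
(a,b)_2: α=-6, β=0; u≡7, v≡1 (mod 8); ε(u)ε(v)=1·0, αω(v)=-6·0, βω(u)=0·0; sum ≡ 0  ⇒  +1.
(a,b)_3: α=-8, u≡1; β=-4, v≡2 (mod 3); (1|3)=+1, (2|3)=-1; sign (−1)^0·+1^-4·-1^-8 = +1.
(a,b)_7: α=11, u≡2; β=5, v≡1 (mod 7); (2|7)=+1, (1|7)=+1; sign (−1)^1·+1^5·+1^11 = -1.
(a,b)_5: α=8, u≡1; β=4, v≡3 (mod 5); (1|5)=+1, (3|5)=-1; sign (−1)^0·+1^4·-1^8 = +1.
(a,b)_∞: sgn(-77441)=−, sgn(-3367)=−, so -1.
(a,b)_37: α=3, u≡10; β=1, v≡24 (mod 37); (10|37)=+1, (24|37)=-1; sign (−1)^0·+1^1·-1^3 = -1.
(a,b)_23: α=1, u≡11; β=0, v≡14 (mod 23); (11|23)=-1, (14|23)=-1; sign (−1)^0·-1^0·-1^1 = -1.
(a,b)_43: α=-4, u≡34; β=-2, v≡22 (mod 43); (34|43)=-1, (22|43)=-1; sign (−1)^0·-1^-2·-1^-4 = +1.
(a,b)_29: α=2, u≡11; β=0, v≡21 (mod 29); (11|29)=-1, (21|29)=-1; sign (−1)^0·-1^0·-1^2 = +1.
(-77441, -3367 / ℚ) ramifies at {7, 23, 37, ∞}: a division algebra.

[7, 23, 37, inf]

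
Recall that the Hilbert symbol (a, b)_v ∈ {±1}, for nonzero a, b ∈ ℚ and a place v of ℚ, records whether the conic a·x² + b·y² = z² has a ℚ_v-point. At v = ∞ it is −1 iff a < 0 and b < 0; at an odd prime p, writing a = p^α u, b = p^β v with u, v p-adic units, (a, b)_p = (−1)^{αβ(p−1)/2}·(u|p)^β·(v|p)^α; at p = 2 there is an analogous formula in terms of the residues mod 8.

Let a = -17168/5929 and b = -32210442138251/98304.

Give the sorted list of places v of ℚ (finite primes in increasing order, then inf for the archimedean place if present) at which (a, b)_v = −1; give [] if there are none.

[2, inf]

(a, b) ≡ (-1073, -10434) mod (ℚ^×)²; places V = {2, 3, 7, 11, 13, 19, 29, 37, 47, ∞}.
(a,b)_19: α=0, u≡8; β=4, v≡7 (mod 19); (8|19)=-1, (7|19)=+1; sign (−1)^0·-1^4·+1^0 = +1.
(a,b)_29: α=1, u≡8; β=2, v≡20 (mod 29); (8|29)=-1, (20|29)=+1; sign (−1)^0·-1^2·+1^1 = +1.
(a,b)_∞: sgn(-1073)=−, sgn(-10434)=−, so -1.
(a,b)_11: α=-2, u≡5; β=0, v≡1 (mod 11); (5|11)=+1, (1|11)=+1; sign (−1)^0·+1^0·+1^-2 = +1.
(a,b)_7: α=-2, u≡5; β=0, v≡5 (mod 7); (5|7)=-1, (5|7)=-1; sign (−1)^0·-1^0·-1^-2 = +1.
(a,b)_3: α=0, u≡1; β=-1, v≡2 (mod 3); (1|3)=+1, (2|3)=-1; sign (−1)^0·+1^-1·-1^0 = +1.
(a,b)_37: α=1, u≡6; β=1, v≡20 (mod 37); (6|37)=-1, (20|37)=-1; sign (−1)^0·-1^1·-1^1 = +1.
(a,b)_13: α=0, u≡5; β=2, v≡2 (mod 13); (5|13)=-1, (2|13)=-1; sign (−1)^0·-1^2·-1^0 = +1.
(a,b)_2: α=4, β=-15; u≡7, v≡7 (mod 8); ε(u)ε(v)=1·1, αω(v)=4·0, βω(u)=-15·0; sum ≡ 1  ⇒  -1.
(a,b)_47: α=0, u≡25; β=1, v≡5 (mod 47); (25|47)=+1, (5|47)=-1; sign (−1)^0·+1^1·-1^0 = +1.
(-1073, -10434 / ℚ) ramifies at {2, ∞}: a division algebra.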